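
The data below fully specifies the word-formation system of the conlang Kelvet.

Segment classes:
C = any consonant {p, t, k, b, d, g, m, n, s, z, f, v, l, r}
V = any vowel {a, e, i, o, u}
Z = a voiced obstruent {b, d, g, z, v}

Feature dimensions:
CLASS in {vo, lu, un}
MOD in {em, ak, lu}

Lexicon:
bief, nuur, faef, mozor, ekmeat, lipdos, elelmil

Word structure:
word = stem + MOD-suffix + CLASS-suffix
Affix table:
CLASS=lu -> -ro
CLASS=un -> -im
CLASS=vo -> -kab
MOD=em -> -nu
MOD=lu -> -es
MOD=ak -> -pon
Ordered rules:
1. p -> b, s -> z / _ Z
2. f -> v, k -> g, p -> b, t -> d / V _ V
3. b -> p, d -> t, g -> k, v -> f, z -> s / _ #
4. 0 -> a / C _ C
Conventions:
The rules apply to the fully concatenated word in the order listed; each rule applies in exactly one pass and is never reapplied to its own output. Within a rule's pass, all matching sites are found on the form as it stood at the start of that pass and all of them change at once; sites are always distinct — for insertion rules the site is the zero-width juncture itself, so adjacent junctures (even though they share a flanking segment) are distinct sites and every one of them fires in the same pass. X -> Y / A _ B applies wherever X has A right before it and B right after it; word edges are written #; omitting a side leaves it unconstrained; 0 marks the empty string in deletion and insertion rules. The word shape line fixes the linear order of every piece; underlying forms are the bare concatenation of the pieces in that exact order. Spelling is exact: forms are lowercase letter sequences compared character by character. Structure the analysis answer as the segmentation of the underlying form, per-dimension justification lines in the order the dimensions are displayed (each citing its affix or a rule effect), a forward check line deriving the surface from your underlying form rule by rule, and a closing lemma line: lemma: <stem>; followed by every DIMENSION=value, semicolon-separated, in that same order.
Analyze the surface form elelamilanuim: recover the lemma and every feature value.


underlying: elelmil-nu-im
CLASS=un - signalled by the affix -im
MOD=em - signalled by the affix -nu
check: elelmilnuim -> elelmilnuim -> elelmilnuim -> elelmilnuim -> elelamilanuim
lemma: elelmil; CLASS=un; MOD=em


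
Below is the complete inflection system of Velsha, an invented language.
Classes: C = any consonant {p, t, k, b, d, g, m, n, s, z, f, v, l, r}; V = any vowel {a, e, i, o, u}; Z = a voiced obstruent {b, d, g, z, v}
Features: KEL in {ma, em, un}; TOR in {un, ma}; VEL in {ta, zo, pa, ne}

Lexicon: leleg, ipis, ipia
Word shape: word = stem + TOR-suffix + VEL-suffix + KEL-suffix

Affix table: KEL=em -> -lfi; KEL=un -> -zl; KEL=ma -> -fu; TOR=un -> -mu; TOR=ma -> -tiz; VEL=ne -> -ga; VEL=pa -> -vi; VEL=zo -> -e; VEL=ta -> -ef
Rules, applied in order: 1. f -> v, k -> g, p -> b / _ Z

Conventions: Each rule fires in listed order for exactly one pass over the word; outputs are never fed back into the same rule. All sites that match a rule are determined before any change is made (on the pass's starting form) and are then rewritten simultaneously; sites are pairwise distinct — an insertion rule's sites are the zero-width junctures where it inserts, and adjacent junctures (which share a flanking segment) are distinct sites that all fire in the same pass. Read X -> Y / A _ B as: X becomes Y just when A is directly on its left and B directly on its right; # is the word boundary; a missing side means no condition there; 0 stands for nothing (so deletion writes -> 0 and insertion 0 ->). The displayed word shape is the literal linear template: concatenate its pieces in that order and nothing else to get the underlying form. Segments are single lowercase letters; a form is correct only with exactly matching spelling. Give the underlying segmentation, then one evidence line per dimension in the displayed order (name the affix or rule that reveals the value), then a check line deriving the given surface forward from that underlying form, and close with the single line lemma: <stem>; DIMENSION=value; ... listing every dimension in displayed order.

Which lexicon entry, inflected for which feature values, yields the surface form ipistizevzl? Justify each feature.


underlying: ipis-tiz-ef-zl
KEL=un - signalled by the affix -zl
TOR=ma - signalled by the affix -tiz
VEL=ta - signalled by the affix -ef
check: ipistizefzl -> ipistizevzl
lemma: ipis; KEL=un; TOR=ma; VEL=ta


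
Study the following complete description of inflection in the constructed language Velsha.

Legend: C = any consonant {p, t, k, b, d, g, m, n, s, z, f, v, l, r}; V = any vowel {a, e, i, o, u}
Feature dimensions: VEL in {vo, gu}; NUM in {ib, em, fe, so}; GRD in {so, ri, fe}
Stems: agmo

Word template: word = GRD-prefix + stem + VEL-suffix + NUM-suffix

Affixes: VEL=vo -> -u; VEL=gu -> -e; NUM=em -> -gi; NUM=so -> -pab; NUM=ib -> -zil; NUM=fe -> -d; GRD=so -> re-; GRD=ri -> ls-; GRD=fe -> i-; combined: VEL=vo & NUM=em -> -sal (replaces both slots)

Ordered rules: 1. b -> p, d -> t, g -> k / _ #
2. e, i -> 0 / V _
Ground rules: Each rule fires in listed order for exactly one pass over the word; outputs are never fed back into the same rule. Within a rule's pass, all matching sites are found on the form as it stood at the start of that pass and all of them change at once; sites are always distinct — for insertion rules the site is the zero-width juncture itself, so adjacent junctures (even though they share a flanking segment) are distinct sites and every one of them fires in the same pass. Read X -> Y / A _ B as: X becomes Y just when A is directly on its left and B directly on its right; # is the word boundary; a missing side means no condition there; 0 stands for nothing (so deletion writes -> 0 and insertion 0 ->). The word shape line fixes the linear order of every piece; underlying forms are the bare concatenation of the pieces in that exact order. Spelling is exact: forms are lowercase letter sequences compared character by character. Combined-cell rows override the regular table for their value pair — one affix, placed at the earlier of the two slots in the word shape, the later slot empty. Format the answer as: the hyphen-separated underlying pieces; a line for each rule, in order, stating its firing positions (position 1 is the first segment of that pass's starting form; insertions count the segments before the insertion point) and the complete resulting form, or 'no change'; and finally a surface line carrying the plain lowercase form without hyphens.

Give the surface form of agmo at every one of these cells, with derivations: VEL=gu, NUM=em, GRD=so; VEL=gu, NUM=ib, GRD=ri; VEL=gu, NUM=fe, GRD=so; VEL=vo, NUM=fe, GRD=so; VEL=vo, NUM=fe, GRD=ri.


cell VEL=gu, NUM=em, GRD=so:
underlying: re-agmo-e-gi
1. b -> p, d -> t, g -> k / _ #: no change
2. e, i -> 0 / V _: fires at position(s) 7: reagmogi
surface: reagmogi

cell VEL=gu, NUM=ib, GRD=ri:
underlying: ls-agmo-e-zil
1. b -> p, d -> t, g -> k / _ #: no change
2. e, i -> 0 / V _: fires at position(s) 7: lsagmozil
surface: lsagmozil

cell VEL=gu, NUM=fe, GRD=so:
underlying: re-agmo-e-d
1. b -> p, d -> t, g -> k / _ #: fires at position(s) 8: reagmoet
2. e, i -> 0 / V _: fires at position(s) 7: reagmot
surface: reagmot

cell VEL=vo, NUM=fe, GRD=so:
underlying: re-agmo-u-d
1. b -> p, d -> t, g -> k / _ #: fires at position(s) 8: reagmout
2. e, i -> 0 / V _: no change
surface: reagmout

cell VEL=vo, NUM=fe, GRD=ri:
underlying: ls-agmo-u-d
1. b -> p, d -> t, g -> k / _ #: fires at position(s) 8: lsagmout
2. e, i -> 0 / V _: no change
surface: lsagmout


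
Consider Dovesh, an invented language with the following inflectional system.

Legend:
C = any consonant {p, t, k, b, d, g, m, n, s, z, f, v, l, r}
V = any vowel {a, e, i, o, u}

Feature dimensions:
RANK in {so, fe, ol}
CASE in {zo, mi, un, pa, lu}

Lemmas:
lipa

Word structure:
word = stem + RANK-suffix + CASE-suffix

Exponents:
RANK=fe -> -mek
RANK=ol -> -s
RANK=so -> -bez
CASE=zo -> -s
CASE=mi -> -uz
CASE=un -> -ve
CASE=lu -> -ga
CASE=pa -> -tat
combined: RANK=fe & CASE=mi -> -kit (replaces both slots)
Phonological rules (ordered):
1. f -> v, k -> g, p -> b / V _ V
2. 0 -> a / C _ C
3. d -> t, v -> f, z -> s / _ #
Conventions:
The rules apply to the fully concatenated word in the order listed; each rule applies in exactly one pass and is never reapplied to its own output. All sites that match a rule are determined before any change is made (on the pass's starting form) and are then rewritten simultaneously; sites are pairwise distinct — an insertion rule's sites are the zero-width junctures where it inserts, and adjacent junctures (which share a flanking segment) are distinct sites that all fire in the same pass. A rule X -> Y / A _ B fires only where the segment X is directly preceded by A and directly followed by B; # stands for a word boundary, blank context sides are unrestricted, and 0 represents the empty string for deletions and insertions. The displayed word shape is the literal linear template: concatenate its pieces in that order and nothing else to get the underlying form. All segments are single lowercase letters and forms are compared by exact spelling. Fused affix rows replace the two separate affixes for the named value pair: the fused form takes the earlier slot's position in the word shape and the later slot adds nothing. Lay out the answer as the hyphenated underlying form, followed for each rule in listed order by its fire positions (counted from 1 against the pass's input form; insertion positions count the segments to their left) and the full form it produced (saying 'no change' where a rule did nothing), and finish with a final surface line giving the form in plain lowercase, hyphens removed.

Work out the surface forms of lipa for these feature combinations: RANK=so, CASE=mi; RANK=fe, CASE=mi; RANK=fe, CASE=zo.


cell RANK=so, CASE=mi:
underlying: lipa-bez-uz
1. f -> v, k -> g, p -> b / V _ V: fires at position(s) 3: libabezuz
2. 0 -> a / C _ C: no change
3. d -> t, v -> f, z -> s / _ #: fires at position(s) 9: libabezus
surface: libabezus

cell RANK=fe, CASE=mi:
underlying: lipa-kit
1. f -> v, k -> g, p -> b / V _ V: fires at position(s) 3, 5: libagit
2. 0 -> a / C _ C: no change
3. d -> t, v -> f, z -> s / _ #: no change
surface: libagit

cell RANK=fe, CASE=zo:
underlying: lipa-mek-s
1. f -> v, k -> g, p -> b / V _ V: fires at position(s) 3: libameks
2. 0 -> a / C _ C: inserts after position(s) 7: libamekas
3. d -> t, v -> f, z -> s / _ #: no change
surface: libamekas


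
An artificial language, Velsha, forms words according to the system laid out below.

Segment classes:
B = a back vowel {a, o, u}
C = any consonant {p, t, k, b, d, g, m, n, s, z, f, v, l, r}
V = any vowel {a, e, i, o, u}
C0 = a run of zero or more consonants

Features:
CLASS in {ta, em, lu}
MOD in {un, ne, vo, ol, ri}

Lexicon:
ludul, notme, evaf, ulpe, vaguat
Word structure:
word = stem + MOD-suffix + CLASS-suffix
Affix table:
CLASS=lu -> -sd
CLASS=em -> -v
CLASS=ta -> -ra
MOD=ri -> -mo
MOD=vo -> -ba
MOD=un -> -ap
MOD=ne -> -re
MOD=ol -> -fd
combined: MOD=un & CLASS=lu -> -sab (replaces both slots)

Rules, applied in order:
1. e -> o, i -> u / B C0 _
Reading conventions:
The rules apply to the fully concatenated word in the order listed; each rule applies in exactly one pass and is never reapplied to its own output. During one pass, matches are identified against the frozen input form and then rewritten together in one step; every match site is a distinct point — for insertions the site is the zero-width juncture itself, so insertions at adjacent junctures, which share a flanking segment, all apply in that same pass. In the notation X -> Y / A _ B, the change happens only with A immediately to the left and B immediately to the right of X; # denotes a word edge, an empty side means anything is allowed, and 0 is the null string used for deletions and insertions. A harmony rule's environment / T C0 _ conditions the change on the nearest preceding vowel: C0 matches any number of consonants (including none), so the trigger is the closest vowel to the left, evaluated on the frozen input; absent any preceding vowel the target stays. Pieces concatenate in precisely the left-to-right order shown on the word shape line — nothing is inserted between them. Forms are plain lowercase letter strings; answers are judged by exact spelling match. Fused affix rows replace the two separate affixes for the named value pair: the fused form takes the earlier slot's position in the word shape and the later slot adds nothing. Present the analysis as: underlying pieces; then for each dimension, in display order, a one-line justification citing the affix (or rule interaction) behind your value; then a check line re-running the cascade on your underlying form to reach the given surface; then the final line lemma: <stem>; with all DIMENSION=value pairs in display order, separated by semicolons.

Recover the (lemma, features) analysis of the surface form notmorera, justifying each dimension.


underlying: notme-re-ra
CLASS=ta - signalled by the affix -ra
MOD=ne - signalled by the affix -re
check: notmerera -> notmorera
lemma: notme; CLASS=ta; MOD=ne


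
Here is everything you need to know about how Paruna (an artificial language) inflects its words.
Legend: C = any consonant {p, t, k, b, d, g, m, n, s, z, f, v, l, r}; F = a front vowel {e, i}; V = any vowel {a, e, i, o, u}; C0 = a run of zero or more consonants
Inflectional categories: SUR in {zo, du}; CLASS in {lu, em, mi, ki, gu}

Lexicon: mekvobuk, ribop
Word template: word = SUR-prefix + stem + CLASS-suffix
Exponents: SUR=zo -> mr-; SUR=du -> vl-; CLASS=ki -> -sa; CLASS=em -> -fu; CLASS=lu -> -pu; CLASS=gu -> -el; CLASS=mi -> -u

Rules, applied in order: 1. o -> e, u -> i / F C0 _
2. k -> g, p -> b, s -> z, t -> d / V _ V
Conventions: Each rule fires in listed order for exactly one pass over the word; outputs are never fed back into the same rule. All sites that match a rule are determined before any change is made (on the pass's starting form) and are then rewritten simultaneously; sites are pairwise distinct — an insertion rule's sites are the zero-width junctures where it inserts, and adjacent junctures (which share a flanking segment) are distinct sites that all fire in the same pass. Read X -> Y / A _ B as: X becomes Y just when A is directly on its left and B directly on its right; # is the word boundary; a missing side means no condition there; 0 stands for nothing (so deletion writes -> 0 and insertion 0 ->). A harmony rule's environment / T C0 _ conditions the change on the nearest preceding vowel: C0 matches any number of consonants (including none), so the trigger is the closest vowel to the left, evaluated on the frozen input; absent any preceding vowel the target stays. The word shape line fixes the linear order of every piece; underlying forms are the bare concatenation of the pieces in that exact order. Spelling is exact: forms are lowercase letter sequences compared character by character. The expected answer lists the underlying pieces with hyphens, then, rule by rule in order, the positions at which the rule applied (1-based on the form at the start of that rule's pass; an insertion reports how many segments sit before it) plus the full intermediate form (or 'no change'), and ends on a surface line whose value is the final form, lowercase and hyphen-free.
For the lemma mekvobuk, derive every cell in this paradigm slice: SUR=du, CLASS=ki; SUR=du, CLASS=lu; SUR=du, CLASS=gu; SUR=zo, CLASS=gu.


cell SUR=du, CLASS=ki:
underlying: vl-mekvobuk-sa
1. o -> e, u -> i / F C0 _: fires at position(s) 7: vlmekvebuksa
2. k -> g, p -> b, s -> z, t -> d / V _ V: no change
surface: vlmekvebuksa

cell SUR=du, CLASS=lu:
underlying: vl-mekvobuk-pu
1. o -> e, u -> i / F C0 _: fires at position(s) 7: vlmekvebukpu
2. k -> g, p -> b, s -> z, t -> d / V _ V: no change
surface: vlmekvebukpu

cell SUR=du, CLASS=gu:
underlying: vl-mekvobuk-el
1. o -> e, u -> i / F C0 _: fires at position(s) 7: vlmekvebukel
2. k -> g, p -> b, s -> z, t -> d / V _ V: fires at position(s) 10: vlmekvebugel
surface: vlmekvebugel

cell SUR=zo, CLASS=gu:
underlying: mr-mekvobuk-el
1. o -> e, u -> i / F C0 _: fires at position(s) 7: mrmekvebukel
2. k -> g, p -> b, s -> z, t -> d / V _ V: fires at position(s) 10: mrmekvebugel
surface: mrmekvebugel


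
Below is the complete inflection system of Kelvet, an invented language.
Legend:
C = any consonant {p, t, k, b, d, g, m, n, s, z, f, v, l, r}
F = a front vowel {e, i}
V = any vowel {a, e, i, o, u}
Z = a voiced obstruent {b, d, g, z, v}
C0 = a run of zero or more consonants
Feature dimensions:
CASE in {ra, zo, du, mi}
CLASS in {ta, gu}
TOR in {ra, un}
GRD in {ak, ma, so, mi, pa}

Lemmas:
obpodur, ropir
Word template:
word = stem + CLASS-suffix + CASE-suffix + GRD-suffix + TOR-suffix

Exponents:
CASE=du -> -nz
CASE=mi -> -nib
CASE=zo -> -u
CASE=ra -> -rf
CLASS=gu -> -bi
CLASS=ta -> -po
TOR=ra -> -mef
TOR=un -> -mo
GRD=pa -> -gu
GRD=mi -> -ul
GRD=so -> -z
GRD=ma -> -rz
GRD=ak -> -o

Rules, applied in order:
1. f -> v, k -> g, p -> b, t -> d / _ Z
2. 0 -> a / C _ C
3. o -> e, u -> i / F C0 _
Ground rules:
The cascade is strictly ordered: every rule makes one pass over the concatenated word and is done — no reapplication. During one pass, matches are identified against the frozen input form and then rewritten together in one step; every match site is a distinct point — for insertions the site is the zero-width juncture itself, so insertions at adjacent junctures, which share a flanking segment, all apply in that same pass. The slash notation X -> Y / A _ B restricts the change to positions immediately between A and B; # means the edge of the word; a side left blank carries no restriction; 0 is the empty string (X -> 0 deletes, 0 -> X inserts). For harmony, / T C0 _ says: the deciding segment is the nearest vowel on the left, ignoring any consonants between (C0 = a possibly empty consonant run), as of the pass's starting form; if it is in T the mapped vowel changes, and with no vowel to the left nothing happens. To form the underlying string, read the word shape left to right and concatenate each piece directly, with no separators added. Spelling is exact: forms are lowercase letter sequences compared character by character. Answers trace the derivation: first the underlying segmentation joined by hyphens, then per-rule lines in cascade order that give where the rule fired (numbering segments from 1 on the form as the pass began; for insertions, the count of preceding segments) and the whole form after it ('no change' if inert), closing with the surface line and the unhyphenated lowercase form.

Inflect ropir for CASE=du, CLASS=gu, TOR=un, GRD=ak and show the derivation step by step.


underlying: ropir-bi-nz-o-mo
1. f -> v, k -> g, p -> b, t -> d / _ Z: no change
2. 0 -> a / C _ C: inserts after position(s) 5, 8: ropirabinazomo
3. o -> e, u -> i / F C0 _: no change
surface: ropirabinazomo


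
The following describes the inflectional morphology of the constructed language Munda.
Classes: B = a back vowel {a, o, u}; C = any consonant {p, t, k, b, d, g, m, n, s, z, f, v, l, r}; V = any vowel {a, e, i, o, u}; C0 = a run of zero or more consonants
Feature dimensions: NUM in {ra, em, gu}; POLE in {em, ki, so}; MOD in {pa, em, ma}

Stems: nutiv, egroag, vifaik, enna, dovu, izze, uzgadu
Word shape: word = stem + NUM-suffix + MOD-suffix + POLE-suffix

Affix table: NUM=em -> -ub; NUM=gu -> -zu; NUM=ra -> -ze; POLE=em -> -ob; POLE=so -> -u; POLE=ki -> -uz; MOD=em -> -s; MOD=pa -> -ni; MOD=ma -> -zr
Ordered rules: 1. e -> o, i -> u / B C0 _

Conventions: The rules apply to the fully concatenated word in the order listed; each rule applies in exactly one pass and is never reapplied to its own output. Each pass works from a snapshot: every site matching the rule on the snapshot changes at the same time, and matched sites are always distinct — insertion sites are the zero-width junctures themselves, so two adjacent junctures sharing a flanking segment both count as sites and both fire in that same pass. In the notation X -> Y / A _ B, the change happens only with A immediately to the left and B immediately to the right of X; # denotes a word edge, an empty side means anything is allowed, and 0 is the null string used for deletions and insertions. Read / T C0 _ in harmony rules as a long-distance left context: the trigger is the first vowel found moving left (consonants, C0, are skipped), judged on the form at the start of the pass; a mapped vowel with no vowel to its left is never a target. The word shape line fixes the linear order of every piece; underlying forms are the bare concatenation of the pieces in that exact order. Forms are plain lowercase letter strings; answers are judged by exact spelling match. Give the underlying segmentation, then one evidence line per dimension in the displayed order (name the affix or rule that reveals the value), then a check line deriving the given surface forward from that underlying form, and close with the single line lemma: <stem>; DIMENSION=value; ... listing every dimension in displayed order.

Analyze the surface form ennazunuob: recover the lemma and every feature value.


underlying: enna-zu-ni-ob
NUM=gu - signalled by the affix -zu
POLE=em - signalled by the affix -ob
MOD=pa - signalled by the affix -ni
check: ennazuniob -> ennazunuob
lemma: enna; NUM=gu; POLE=em; MOD=pa


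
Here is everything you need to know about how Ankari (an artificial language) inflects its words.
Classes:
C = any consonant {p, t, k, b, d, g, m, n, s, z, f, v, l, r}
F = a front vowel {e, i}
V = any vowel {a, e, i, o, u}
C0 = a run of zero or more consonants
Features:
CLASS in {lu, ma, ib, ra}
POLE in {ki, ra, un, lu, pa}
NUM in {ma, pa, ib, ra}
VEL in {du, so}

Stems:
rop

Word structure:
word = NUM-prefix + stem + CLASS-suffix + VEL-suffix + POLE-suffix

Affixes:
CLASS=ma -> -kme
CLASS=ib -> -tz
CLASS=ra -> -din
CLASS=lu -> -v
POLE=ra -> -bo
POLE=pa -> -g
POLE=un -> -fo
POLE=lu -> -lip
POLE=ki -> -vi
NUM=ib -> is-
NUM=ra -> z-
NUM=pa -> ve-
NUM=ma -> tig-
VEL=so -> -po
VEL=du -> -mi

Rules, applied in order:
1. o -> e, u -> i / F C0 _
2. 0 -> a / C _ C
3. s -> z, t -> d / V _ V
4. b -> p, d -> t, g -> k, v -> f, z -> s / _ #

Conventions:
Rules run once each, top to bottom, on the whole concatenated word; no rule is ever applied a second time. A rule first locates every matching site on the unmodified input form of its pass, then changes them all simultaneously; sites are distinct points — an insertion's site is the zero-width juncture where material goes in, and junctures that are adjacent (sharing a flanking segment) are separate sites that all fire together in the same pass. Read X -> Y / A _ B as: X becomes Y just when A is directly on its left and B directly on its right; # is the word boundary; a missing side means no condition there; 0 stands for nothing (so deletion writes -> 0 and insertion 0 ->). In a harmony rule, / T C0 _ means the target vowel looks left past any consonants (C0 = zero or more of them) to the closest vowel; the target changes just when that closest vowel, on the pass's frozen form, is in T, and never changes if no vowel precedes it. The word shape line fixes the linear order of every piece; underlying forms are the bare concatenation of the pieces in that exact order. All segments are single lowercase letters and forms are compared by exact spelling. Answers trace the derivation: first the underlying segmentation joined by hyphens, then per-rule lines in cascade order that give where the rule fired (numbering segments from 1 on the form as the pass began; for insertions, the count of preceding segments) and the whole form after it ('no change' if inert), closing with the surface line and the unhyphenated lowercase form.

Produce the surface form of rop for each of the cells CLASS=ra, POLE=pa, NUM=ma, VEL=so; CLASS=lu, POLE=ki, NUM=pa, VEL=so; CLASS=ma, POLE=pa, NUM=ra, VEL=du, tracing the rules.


cell CLASS=ra, POLE=pa, NUM=ma, VEL=so:
underlying: tig-rop-din-po-g
1. o -> e, u -> i / F C0 _: fires at position(s) 5, 11: tigrepdinpeg
2. 0 -> a / C _ C: inserts after position(s) 3, 6, 9: tigarepadinapeg
3. s -> z, t -> d / V _ V: no change
4. b -> p, d -> t, g -> k, v -> f, z -> s / _ #: fires at position(s) 15: tigarepadinapek
surface: tigarepadinapek

cell CLASS=lu, POLE=ki, NUM=pa, VEL=so:
underlying: ve-rop-v-po-vi
1. o -> e, u -> i / F C0 _: fires at position(s) 4: verepvpovi
2. 0 -> a / C _ C: inserts after position(s) 5, 6: verepavapovi
3. s -> z, t -> d / V _ V: no change
4. b -> p, d -> t, g -> k, v -> f, z -> s / _ #: no change
surface: verepavapovi

cell CLASS=ma, POLE=pa, NUM=ra, VEL=du:
underlying: z-rop-kme-mi-g
1. o -> e, u -> i / F C0 _: no change
2. 0 -> a / C _ C: inserts after position(s) 1, 4, 5: zaropakamemig
3. s -> z, t -> d / V _ V: no change
4. b -> p, d -> t, g -> k, v -> f, z -> s / _ #: fires at position(s) 13: zaropakamemik
surface: zaropakamemik


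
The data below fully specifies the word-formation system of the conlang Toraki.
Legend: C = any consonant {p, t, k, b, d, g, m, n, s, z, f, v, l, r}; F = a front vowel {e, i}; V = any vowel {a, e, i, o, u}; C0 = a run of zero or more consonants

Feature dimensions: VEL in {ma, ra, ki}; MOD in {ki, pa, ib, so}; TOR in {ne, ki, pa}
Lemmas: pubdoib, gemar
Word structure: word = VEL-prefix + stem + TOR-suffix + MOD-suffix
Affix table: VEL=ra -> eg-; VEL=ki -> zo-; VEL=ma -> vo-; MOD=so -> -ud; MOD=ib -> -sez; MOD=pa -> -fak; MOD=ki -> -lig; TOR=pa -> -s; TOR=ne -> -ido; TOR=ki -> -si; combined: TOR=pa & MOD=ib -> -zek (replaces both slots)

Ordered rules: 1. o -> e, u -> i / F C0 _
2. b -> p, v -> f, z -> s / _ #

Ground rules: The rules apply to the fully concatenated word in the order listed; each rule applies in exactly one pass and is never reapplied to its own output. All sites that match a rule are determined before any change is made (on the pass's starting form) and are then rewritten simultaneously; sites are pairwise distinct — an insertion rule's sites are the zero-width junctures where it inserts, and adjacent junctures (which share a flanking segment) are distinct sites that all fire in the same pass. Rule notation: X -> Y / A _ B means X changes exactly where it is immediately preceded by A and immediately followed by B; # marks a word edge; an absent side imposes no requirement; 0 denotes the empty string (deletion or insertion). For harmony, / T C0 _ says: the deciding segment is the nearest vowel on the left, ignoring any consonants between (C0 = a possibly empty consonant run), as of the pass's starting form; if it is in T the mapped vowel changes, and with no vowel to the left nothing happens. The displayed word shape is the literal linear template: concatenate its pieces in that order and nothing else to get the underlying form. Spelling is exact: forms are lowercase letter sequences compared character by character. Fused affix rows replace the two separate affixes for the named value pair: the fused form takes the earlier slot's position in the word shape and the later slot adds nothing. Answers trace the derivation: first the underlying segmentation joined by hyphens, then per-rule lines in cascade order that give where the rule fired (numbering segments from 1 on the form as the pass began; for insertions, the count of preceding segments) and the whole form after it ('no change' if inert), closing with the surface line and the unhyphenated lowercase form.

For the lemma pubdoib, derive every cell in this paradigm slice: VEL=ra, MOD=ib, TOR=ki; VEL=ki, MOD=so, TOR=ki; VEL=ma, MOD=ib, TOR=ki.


cell VEL=ra, MOD=ib, TOR=ki:
underlying: eg-pubdoib-si-sez
1. o -> e, u -> i / F C0 _: fires at position(s) 4: egpibdoibsisez
2. b -> p, v -> f, z -> s / _ #: fires at position(s) 14: egpibdoibsises
surface: egpibdoibsises

cell VEL=ki, MOD=so, TOR=ki:
underlying: zo-pubdoib-si-ud
1. o -> e, u -> i / F C0 _: fires at position(s) 12: zopubdoibsiid
2. b -> p, v -> f, z -> s / _ #: no change
surface: zopubdoibsiid

cell VEL=ma, MOD=ib, TOR=ki:
underlying: vo-pubdoib-si-sez
1. o -> e, u -> i / F C0 _: no change
2. b -> p, v -> f, z -> s / _ #: fires at position(s) 14: vopubdoibsises
surface: vopubdoibsises


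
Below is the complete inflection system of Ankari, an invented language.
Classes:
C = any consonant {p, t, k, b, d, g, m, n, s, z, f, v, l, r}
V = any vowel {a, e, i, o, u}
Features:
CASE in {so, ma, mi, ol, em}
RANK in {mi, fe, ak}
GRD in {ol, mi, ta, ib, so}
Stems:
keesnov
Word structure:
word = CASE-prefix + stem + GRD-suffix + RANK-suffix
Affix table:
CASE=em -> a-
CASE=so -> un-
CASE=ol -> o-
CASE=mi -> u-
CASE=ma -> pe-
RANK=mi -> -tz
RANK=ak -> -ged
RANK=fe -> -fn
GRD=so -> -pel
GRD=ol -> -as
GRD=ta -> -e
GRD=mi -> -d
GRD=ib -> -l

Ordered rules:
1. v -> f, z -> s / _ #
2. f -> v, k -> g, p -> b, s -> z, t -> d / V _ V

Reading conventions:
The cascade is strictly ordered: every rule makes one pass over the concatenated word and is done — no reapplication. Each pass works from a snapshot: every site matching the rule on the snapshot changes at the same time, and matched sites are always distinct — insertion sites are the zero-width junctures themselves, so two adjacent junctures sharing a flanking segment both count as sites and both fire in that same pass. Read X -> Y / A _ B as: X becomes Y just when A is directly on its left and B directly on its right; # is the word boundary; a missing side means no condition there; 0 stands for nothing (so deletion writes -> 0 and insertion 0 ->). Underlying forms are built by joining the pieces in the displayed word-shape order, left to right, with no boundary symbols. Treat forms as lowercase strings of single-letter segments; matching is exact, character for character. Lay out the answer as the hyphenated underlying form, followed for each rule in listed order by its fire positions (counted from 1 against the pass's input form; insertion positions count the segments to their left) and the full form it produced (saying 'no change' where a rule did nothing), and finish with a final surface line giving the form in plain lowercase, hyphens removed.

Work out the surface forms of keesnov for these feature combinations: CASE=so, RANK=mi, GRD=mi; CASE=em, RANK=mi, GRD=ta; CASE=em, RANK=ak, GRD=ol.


cell CASE=so, RANK=mi, GRD=mi:
underlying: un-keesnov-d-tz
1. v -> f, z -> s / _ #: fires at position(s) 12: unkeesnovdts
2. f -> v, k -> g, p -> b, s -> z, t -> d / V _ V: no change
surface: unkeesnovdts

cell CASE=em, RANK=mi, GRD=ta:
underlying: a-keesnov-e-tz
1. v -> f, z -> s / _ #: fires at position(s) 11: akeesnovets
2. f -> v, k -> g, p -> b, s -> z, t -> d / V _ V: fires at position(s) 2: ageesnovets
surface: ageesnovets

cell CASE=em, RANK=ak, GRD=ol:
underlying: a-keesnov-as-ged
1. v -> f, z -> s / _ #: no change
2. f -> v, k -> g, p -> b, s -> z, t -> d / V _ V: fires at position(s) 2: ageesnovasged
surface: ageesnovasged


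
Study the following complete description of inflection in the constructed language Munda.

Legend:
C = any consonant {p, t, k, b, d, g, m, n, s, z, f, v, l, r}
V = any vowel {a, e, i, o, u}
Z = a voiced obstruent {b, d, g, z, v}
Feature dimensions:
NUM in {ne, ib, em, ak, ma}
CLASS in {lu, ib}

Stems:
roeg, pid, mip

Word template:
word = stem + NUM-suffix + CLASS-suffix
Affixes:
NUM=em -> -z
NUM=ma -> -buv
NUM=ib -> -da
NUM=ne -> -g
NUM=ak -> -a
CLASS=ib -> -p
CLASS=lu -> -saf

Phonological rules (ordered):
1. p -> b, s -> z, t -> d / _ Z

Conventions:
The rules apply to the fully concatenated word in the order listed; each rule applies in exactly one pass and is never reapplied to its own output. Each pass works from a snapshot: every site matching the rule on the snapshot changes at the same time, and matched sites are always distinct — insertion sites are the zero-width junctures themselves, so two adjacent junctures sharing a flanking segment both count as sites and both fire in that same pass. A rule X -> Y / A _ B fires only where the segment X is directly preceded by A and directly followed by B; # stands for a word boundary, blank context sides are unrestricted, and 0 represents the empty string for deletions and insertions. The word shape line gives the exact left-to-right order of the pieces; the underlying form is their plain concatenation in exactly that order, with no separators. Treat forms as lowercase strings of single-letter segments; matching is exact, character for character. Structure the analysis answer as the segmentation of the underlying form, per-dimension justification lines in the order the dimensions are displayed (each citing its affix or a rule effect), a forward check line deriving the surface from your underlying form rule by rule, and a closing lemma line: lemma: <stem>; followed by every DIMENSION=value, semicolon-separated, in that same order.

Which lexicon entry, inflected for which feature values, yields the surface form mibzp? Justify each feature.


underlying: mip-z-p
NUM=em - signalled by the affix -z
CLASS=ib - signalled by the affix -p
check: mipzp -> mibzp
lemma: mip; NUM=em; CLASS=ib


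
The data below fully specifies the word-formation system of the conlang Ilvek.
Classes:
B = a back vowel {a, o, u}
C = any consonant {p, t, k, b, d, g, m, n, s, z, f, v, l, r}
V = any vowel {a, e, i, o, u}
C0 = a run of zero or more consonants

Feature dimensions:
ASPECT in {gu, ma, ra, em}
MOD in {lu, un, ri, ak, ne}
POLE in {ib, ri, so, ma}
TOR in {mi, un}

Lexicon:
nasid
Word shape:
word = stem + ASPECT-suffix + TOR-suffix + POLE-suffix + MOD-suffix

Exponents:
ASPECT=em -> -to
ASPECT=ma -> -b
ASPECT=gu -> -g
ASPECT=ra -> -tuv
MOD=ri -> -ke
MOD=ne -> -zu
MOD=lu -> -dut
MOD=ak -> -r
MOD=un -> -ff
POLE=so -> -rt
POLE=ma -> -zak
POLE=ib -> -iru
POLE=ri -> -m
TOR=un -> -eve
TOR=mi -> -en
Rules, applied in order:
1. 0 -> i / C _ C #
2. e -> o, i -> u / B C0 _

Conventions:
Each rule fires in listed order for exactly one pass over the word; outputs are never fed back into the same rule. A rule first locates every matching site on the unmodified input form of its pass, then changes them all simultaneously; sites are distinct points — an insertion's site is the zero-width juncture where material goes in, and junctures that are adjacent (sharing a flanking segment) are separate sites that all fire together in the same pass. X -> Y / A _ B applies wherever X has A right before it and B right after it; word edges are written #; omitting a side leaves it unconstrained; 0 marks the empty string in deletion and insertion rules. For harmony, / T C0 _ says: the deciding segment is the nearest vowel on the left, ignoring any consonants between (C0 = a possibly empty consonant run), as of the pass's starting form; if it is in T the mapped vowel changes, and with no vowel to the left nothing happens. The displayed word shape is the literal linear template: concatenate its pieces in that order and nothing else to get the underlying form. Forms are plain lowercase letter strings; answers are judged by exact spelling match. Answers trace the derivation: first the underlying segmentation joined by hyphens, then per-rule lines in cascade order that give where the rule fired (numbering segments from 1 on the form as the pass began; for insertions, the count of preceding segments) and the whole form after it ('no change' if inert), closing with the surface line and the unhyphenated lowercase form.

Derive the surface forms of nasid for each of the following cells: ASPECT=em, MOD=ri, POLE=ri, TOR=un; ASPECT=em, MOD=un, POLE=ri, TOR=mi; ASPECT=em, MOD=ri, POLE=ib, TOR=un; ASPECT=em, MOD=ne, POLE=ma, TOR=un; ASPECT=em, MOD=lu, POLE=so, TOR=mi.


cell ASPECT=em, MOD=ri, POLE=ri, TOR=un:
underlying: nasid-to-eve-m-ke
1. 0 -> i / C _ C #: no change
2. e -> o, i -> u / B C0 _: fires at position(s) 4, 8: nasudtoovemke
surface: nasudtoovemke

cell ASPECT=em, MOD=un, POLE=ri, TOR=mi:
underlying: nasid-to-en-m-ff
1. 0 -> i / C _ C #: inserts after position(s) 11: nasidtoenmfif
2. e -> o, i -> u / B C0 _: fires at position(s) 4, 8: nasudtoonmfif
surface: nasudtoonmfif

cell ASPECT=em, MOD=ri, POLE=ib, TOR=un:
underlying: nasid-to-eve-iru-ke
1. 0 -> i / C _ C #: no change
2. e -> o, i -> u / B C0 _: fires at position(s) 4, 8, 15: nasudtooveiruko
surface: nasudtooveiruko

cell ASPECT=em, MOD=ne, POLE=ma, TOR=un:
underlying: nasid-to-eve-zak-zu
1. 0 -> i / C _ C #: no change
2. e -> o, i -> u / B C0 _: fires at position(s) 4, 8: nasudtoovezakzu
surface: nasudtoovezakzu

cell ASPECT=em, MOD=lu, POLE=so, TOR=mi:
underlying: nasid-to-en-rt-dut
1. 0 -> i / C _ C #: no change
2. e -> o, i -> u / B C0 _: fires at position(s) 4, 8: nasudtoonrtdut
surface: nasudtoonrtdut


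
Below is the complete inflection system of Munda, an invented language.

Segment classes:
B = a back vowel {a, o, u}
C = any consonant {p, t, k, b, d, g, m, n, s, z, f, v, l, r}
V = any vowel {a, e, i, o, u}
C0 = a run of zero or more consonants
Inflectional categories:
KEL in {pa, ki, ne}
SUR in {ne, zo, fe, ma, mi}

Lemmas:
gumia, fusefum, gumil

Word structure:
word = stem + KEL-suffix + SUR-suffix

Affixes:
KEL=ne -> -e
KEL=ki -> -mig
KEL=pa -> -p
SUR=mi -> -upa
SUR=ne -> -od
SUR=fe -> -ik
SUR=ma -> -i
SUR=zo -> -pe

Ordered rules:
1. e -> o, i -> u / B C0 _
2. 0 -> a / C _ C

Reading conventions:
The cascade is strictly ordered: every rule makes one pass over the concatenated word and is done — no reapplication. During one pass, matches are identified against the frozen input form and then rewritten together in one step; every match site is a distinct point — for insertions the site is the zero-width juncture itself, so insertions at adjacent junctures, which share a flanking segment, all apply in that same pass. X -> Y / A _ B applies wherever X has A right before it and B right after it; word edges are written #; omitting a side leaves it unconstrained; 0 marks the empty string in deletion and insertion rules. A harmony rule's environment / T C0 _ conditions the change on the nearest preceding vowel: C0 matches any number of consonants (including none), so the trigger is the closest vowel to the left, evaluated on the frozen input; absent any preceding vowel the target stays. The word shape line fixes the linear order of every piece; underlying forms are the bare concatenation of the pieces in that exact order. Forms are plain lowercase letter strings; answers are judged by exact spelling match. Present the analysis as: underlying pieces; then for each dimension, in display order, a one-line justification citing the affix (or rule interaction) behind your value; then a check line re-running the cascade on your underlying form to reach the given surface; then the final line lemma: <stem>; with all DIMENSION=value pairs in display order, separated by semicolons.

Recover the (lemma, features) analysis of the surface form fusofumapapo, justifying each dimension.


underlying: fusefum-p-pe
KEL=pa - signalled by the affix -p
SUR=zo - signalled by the affix -pe
check: fusefumppe -> fusofumppo -> fusofumapapo
lemma: fusefum; KEL=pa; SUR=zo


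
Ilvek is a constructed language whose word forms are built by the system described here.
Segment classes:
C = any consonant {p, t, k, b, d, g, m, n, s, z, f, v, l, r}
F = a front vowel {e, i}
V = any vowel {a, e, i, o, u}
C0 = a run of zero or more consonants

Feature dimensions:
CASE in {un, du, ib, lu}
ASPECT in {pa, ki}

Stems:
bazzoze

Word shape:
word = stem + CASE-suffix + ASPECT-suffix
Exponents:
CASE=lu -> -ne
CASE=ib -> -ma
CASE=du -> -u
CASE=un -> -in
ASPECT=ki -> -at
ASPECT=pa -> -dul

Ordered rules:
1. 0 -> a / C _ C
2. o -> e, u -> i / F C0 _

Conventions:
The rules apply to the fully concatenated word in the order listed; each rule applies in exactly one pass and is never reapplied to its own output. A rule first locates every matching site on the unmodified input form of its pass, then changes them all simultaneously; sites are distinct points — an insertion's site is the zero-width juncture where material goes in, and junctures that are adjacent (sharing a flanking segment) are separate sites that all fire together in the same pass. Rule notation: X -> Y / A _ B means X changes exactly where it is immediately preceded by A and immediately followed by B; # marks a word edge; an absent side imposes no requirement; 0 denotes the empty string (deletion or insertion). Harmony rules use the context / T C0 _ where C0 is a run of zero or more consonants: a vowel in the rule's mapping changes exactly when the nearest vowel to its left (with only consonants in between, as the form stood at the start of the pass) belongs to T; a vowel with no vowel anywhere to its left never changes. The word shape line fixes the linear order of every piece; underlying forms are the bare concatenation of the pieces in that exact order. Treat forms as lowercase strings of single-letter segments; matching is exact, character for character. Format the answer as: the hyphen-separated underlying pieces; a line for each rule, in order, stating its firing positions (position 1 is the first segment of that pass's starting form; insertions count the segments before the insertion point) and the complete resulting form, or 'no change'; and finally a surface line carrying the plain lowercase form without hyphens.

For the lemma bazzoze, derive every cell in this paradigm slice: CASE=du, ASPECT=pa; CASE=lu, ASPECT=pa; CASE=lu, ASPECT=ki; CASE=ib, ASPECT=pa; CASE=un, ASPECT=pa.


cell CASE=du, ASPECT=pa:
underlying: bazzoze-u-dul
1. 0 -> a / C _ C: inserts after position(s) 3: bazazozeudul
2. o -> e, u -> i / F C0 _: fires at position(s) 9: bazazozeidul
surface: bazazozeidul

cell CASE=lu, ASPECT=pa:
underlying: bazzoze-ne-dul
1. 0 -> a / C _ C: inserts after position(s) 3: bazazozenedul
2. o -> e, u -> i / F C0 _: fires at position(s) 12: bazazozenedil
surface: bazazozenedil

cell CASE=lu, ASPECT=ki:
underlying: bazzoze-ne-at
1. 0 -> a / C _ C: inserts after position(s) 3: bazazozeneat
2. o -> e, u -> i / F C0 _: no change
surface: bazazozeneat

cell CASE=ib, ASPECT=pa:
underlying: bazzoze-ma-dul
1. 0 -> a / C _ C: inserts after position(s) 3: bazazozemadul
2. o -> e, u -> i / F C0 _: no change
surface: bazazozemadul

cell CASE=un, ASPECT=pa:
underlying: bazzoze-in-dul
1. 0 -> a / C _ C: inserts after position(s) 3, 9: bazazozeinadul
2. o -> e, u -> i / F C0 _: no change
surface: bazazozeinadul
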